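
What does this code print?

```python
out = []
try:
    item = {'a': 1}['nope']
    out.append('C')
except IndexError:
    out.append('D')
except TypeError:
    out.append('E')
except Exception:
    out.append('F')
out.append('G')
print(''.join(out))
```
FG

KeyError not specifically caught, falls to Exception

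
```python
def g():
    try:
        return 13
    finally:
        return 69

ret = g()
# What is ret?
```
69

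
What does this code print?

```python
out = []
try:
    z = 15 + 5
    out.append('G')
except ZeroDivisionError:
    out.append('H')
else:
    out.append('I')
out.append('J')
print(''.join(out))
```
GIJ

else block runs when no exception occurs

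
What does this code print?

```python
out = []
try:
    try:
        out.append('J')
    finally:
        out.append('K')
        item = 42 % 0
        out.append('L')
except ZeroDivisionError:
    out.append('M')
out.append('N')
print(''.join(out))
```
JKMN

Exception in inner finally caught by outer except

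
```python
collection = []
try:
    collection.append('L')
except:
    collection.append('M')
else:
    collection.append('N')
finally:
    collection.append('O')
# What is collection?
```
['L', 'N', 'O']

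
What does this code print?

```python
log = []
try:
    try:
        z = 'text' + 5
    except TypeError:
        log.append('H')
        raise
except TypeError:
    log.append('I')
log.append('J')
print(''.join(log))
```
HIJ

raise without argument re-raises current exception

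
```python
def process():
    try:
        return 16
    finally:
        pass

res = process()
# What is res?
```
16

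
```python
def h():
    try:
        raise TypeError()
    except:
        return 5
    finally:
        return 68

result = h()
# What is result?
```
68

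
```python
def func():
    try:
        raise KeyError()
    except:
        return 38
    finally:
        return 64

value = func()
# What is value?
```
64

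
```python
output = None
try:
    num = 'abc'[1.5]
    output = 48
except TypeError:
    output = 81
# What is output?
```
81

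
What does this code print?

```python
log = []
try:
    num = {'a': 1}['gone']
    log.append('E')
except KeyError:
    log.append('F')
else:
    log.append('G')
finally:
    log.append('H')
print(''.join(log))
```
FH

Exception: except runs, else skipped, finally runs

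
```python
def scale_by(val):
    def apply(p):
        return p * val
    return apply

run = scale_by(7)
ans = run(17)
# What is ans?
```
119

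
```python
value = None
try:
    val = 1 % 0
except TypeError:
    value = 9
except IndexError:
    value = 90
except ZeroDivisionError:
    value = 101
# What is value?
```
101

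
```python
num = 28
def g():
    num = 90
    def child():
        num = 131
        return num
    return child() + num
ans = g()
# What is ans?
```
221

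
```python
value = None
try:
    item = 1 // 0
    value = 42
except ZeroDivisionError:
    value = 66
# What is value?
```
66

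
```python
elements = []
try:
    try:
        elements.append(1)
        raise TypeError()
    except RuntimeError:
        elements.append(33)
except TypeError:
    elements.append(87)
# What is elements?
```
[1, 87]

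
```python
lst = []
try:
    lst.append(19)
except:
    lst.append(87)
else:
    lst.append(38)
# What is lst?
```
[19, 38]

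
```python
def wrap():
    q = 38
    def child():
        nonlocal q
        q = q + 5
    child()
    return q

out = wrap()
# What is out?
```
43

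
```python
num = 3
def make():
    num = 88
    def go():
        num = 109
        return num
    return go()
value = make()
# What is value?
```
109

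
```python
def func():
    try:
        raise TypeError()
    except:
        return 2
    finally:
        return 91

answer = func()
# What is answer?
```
91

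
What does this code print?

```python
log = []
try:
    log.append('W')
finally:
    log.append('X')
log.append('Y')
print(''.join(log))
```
WXY

try/finally without except, no exception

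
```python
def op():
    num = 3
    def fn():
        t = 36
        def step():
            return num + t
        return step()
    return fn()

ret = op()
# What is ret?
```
39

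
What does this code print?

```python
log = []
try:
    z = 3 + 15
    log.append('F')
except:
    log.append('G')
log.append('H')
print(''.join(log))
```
FH

No exception, try block completes normally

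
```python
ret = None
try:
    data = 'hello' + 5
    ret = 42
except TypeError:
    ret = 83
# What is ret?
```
83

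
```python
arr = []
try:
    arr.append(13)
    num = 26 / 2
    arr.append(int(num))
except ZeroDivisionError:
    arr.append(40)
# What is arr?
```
[13, 13]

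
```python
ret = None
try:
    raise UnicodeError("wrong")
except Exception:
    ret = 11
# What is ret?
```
11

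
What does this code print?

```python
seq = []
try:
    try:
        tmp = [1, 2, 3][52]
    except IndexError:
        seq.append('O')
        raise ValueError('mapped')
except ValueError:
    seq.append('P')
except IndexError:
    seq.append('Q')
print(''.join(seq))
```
OP

New ValueError raised, caught by outer ValueError handler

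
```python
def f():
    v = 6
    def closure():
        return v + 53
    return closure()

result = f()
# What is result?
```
59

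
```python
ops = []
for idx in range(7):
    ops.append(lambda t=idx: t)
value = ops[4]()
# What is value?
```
4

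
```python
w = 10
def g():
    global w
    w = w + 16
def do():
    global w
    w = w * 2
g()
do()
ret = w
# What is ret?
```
52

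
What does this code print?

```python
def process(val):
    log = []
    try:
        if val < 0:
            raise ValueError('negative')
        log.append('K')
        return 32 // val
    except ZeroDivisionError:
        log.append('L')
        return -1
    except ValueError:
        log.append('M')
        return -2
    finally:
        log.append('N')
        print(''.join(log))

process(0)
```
KLN

val=0 causes ZeroDivisionError, caught, finally prints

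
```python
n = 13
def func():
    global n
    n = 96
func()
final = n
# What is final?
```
96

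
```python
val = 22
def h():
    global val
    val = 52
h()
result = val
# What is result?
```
52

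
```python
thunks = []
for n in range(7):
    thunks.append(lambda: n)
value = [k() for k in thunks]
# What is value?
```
[6, 6, 6, 6, 6, 6, 6]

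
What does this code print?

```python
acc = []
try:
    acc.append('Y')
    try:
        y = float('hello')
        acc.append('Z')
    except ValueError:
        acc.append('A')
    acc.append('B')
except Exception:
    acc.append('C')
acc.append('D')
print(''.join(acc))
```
YABD

Inner exception caught by inner handler, outer continues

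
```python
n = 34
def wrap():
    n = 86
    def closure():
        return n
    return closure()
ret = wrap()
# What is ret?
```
86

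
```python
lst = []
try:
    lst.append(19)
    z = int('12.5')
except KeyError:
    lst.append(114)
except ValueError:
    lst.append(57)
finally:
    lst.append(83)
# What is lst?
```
[19, 57, 83]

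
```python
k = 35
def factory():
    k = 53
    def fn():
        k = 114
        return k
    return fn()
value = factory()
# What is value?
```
114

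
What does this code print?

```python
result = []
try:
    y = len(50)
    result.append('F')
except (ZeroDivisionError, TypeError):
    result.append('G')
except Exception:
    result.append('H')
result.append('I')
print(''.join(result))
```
GI

TypeError matches tuple containing it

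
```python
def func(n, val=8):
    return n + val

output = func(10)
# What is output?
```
18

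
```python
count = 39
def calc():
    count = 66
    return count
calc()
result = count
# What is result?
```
39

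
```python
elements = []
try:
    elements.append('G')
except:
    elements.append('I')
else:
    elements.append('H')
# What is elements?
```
['G', 'H']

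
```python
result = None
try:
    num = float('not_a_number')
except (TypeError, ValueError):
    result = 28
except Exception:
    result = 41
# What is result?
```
28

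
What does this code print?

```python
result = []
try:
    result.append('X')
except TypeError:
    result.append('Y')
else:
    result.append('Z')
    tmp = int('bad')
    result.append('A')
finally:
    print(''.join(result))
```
XZ

Try succeeds, else appends 'Z', ValueError in else is uncaught, finally prints before exception propagates ('A' never appended)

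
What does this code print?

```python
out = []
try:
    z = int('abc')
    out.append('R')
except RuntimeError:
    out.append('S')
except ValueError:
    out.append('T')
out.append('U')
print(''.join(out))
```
TU

ValueError is caught by its specific handler, not RuntimeError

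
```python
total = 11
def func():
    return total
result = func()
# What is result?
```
11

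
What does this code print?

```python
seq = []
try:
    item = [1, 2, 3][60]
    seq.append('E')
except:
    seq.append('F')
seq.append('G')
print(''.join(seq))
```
FG

Exception raised in try, caught by bare except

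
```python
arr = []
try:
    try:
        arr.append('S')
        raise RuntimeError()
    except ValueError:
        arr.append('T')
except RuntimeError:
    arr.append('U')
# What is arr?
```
['S', 'U']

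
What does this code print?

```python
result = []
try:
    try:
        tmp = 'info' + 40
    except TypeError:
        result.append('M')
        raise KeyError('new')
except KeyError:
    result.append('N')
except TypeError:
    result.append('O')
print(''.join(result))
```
MN

New KeyError raised, caught by outer KeyError handler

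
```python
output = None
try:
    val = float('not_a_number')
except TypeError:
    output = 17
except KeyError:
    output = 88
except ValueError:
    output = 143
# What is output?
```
143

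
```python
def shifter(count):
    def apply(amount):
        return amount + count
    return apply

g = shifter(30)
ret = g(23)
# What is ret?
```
53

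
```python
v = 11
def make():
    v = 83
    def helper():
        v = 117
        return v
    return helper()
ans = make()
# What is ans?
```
117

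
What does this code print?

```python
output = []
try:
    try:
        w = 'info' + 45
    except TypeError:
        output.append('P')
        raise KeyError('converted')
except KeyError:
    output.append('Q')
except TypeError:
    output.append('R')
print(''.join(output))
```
PQ

New KeyError raised, caught by outer KeyError handler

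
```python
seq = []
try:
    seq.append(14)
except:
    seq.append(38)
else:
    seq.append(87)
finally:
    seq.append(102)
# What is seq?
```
[14, 87, 102]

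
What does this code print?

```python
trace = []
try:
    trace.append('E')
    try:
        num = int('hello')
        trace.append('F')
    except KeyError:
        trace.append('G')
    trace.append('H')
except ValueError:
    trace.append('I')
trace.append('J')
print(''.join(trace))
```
EIJ

Inner handler doesn't match, propagates to outer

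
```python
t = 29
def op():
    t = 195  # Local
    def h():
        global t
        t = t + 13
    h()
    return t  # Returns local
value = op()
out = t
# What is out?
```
42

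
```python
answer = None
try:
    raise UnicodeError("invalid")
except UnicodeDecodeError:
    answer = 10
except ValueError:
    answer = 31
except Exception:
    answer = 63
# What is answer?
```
31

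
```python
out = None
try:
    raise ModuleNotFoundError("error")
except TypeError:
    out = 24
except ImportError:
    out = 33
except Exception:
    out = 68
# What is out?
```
33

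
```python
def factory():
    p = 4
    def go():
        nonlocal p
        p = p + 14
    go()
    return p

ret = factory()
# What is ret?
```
18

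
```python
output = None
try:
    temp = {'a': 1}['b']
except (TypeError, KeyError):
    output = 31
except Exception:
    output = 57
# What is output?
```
31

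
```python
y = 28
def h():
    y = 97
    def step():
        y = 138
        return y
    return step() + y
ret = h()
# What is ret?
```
235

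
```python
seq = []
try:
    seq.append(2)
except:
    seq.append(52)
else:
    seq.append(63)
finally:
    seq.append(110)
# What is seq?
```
[2, 63, 110]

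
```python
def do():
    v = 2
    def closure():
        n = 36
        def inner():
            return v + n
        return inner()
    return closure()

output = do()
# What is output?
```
38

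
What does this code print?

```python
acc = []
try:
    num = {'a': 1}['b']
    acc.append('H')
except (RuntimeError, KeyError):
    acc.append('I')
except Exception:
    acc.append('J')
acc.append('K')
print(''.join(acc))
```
IK

KeyError matches tuple containing it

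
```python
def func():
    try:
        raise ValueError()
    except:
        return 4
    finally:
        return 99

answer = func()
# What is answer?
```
99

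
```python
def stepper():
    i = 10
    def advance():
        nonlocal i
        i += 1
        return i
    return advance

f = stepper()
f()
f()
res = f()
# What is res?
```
13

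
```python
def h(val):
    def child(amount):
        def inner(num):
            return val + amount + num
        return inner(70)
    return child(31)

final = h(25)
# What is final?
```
126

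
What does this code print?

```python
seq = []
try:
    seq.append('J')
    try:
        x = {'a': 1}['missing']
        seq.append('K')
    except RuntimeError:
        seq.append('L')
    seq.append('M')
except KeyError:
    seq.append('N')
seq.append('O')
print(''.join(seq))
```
JNO

Inner handler doesn't match, propagates to outer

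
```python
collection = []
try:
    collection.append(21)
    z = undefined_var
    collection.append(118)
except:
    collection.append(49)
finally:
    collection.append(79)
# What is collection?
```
[21, 49, 79]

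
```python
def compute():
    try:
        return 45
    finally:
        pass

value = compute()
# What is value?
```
45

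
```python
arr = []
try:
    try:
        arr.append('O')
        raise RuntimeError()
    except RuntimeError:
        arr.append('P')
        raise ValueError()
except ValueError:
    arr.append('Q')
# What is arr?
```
['O', 'P', 'Q']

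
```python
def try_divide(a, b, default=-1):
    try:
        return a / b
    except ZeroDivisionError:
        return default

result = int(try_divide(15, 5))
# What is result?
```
3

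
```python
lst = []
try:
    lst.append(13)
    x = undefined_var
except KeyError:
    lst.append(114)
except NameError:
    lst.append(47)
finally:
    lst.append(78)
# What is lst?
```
[13, 47, 78]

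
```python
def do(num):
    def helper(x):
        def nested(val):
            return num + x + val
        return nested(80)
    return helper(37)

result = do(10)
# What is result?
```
127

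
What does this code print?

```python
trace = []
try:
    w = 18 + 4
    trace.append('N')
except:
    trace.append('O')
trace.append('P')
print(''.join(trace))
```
NP

No exception, try block completes normally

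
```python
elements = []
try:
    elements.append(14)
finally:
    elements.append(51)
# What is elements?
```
[14, 51]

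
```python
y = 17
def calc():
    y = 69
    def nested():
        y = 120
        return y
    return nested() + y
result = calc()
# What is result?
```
189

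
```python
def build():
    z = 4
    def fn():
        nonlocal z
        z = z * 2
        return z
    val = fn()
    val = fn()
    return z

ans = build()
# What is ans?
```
16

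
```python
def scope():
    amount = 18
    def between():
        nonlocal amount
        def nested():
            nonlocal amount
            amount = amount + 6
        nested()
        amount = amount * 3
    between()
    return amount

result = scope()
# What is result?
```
72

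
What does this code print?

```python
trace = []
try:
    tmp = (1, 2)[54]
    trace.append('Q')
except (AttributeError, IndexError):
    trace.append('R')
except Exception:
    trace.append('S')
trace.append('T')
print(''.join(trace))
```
RT

IndexError matches tuple containing it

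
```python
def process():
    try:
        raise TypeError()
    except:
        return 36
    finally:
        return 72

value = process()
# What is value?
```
72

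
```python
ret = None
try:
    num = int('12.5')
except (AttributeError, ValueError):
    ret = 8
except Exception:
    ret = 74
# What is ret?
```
8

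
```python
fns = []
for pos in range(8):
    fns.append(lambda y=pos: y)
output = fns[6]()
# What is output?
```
6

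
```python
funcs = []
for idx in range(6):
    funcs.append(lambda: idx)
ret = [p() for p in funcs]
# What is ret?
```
[5, 5, 5, 5, 5, 5]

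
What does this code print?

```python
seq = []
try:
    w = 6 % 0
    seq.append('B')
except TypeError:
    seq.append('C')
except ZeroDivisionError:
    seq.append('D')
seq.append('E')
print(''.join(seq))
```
DE

ZeroDivisionError is caught by its specific handler, not TypeError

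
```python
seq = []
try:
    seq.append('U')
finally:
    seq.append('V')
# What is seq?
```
['U', 'V']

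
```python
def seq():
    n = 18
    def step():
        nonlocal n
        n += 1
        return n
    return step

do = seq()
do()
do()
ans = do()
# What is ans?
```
21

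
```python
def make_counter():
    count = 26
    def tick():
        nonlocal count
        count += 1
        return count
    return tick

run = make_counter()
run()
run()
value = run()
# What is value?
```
29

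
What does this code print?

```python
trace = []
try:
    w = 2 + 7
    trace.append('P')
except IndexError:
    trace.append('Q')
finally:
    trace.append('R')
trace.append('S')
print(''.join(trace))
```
PRS

finally runs after normal execution too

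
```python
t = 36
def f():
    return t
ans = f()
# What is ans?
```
36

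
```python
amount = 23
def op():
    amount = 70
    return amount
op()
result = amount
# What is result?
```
23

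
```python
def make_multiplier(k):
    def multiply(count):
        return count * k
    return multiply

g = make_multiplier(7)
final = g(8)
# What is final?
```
56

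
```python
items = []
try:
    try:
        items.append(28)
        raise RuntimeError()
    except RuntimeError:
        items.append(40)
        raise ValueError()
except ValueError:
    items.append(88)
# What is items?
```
[28, 40, 88]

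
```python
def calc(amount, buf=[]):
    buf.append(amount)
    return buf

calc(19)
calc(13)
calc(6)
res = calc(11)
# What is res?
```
[19, 13, 6, 11]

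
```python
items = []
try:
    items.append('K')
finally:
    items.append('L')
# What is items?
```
['K', 'L']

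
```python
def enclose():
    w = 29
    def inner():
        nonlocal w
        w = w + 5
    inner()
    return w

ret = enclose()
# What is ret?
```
34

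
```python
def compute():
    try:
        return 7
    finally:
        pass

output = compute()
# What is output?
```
7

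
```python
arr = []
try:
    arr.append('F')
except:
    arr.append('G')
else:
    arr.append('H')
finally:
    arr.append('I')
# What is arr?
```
['F', 'H', 'I']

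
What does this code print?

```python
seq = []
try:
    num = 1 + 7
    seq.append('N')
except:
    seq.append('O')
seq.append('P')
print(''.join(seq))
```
NP

No exception, try block completes normally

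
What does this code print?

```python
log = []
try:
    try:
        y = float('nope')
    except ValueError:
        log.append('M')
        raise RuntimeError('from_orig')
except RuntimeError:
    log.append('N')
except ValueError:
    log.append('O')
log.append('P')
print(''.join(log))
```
MNP

RuntimeError raised and caught, original ValueError not re-raised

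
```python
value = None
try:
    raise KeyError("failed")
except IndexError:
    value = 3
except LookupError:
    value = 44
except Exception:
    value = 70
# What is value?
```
44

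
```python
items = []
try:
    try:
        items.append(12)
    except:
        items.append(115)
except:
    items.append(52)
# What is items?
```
[12]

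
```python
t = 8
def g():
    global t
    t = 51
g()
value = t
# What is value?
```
51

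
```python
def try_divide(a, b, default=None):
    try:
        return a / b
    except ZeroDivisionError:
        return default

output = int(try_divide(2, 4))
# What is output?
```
0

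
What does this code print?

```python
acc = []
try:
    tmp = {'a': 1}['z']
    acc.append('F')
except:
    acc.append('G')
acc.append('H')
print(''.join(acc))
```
GH

Exception raised in try, caught by bare except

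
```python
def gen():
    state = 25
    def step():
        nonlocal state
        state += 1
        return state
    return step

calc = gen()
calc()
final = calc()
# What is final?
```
27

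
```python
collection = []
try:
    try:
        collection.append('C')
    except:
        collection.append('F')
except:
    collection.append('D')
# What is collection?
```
['C']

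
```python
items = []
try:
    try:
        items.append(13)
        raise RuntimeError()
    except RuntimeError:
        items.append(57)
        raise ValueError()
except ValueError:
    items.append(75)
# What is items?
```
[13, 57, 75]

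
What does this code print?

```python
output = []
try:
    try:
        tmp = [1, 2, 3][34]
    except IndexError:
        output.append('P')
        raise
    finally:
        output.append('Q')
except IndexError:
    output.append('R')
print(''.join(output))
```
PQR

finally runs before re-raised exception propagates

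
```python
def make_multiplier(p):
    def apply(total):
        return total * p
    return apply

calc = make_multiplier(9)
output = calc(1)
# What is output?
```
9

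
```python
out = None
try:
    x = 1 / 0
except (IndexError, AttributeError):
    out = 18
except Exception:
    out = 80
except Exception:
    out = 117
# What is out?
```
80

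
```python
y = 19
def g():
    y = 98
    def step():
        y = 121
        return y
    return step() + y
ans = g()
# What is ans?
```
219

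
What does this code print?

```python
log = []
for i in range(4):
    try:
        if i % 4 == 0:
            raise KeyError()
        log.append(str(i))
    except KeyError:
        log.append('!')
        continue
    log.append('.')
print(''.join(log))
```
!1.2.3.

continue in except skips rest of loop body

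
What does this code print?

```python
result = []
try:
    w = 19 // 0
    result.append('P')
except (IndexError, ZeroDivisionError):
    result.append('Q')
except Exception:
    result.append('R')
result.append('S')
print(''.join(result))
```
QS

ZeroDivisionError matches tuple containing it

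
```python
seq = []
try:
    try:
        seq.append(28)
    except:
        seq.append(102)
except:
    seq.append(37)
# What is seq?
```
[28]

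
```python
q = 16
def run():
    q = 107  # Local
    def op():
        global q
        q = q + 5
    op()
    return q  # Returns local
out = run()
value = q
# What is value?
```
21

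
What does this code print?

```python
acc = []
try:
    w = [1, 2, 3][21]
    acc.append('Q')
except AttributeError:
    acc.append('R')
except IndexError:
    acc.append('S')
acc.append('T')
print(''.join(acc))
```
ST

IndexError is caught by its specific handler, not AttributeError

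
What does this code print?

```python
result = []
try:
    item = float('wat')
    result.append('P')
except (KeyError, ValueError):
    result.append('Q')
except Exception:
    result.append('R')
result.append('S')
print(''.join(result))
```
QS

ValueError matches tuple containing it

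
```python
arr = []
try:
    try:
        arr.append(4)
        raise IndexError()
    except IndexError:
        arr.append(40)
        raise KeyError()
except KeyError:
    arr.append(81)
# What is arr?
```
[4, 40, 81]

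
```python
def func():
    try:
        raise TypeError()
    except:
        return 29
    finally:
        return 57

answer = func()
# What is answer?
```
57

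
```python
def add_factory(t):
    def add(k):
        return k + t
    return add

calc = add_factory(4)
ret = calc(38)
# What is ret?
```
42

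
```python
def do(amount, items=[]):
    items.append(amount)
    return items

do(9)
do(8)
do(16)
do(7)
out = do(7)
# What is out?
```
[9, 8, 16, 7, 7]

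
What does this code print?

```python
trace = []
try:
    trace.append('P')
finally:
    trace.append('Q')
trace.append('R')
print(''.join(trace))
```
PQR

try/finally without except, no exception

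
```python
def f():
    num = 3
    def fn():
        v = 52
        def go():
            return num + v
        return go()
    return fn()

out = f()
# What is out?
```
55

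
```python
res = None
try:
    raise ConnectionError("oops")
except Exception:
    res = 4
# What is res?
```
4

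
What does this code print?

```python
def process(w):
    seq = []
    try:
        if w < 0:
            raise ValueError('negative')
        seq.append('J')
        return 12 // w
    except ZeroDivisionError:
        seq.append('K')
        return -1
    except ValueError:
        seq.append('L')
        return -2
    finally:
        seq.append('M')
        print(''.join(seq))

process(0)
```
JKM

w=0 causes ZeroDivisionError, caught, finally prints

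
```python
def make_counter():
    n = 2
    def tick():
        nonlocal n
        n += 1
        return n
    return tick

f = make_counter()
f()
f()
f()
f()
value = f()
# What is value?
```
7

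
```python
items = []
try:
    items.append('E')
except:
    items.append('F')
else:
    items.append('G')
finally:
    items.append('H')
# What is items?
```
['E', 'G', 'H']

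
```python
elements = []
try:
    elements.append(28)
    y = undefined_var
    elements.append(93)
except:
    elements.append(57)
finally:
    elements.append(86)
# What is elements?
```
[28, 57, 86]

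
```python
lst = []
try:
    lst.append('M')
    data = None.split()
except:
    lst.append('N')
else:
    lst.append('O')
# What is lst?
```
['M', 'N']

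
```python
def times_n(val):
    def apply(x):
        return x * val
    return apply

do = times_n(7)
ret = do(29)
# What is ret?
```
203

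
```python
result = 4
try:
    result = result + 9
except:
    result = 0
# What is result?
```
13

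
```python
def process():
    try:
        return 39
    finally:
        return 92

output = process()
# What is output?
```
92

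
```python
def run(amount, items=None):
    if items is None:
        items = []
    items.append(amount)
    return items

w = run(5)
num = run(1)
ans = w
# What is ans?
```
[5]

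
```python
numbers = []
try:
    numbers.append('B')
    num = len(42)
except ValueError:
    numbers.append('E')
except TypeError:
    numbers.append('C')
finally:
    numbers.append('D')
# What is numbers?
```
['B', 'C', 'D']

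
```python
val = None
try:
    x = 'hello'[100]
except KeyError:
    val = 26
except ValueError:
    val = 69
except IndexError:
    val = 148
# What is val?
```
148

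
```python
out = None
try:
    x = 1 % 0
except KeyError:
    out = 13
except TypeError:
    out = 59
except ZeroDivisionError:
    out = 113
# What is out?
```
113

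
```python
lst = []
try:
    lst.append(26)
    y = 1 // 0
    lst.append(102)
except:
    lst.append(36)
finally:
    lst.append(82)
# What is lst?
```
[26, 36, 82]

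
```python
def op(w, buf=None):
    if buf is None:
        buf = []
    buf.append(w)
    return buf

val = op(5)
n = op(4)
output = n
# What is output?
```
[4]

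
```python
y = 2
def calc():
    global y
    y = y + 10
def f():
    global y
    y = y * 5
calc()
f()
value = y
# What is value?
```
60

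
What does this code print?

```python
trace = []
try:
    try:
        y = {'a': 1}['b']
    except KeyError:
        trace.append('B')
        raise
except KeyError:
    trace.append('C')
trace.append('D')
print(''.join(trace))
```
BCD

raise without argument re-raises current exception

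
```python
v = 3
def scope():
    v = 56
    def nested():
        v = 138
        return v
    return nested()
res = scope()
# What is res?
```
138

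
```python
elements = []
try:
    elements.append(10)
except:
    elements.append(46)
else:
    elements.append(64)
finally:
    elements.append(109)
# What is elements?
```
[10, 64, 109]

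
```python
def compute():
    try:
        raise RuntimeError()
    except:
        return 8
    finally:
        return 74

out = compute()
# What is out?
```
74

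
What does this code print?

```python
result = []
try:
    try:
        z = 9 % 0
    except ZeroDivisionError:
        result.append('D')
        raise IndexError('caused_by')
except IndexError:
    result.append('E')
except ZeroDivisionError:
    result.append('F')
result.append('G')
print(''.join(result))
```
DEG

IndexError raised and caught, original ZeroDivisionError not re-raised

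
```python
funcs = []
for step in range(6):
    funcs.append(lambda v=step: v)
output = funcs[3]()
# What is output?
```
3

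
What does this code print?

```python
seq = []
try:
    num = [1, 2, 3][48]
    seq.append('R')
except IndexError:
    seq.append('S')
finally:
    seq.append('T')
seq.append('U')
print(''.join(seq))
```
STU

finally always runs, even after exception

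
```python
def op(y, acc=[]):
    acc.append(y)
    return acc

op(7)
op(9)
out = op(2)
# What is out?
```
[7, 9, 2]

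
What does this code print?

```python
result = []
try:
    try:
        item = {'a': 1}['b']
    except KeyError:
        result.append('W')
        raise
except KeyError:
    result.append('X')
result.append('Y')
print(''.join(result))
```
WXY

raise without argument re-raises current exception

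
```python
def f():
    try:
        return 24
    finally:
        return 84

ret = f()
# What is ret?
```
84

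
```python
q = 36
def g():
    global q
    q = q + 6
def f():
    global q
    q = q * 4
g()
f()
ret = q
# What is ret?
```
168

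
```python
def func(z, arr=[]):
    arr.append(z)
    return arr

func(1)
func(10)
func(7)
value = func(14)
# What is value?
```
[1, 10, 7, 14]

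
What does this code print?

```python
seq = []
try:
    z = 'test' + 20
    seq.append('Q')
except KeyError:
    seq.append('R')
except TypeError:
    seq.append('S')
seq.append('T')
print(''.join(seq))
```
ST

TypeError is caught by its specific handler, not KeyError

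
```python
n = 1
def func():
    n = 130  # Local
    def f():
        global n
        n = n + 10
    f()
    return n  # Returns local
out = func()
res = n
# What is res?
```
11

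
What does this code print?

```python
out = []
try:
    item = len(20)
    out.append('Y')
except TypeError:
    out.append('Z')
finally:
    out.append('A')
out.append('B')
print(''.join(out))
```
ZAB

finally always runs, even after exception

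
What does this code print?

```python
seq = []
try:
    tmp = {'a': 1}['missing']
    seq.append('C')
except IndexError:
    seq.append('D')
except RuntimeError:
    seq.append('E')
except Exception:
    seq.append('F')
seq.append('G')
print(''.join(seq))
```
FG

KeyError not specifically caught, falls to Exception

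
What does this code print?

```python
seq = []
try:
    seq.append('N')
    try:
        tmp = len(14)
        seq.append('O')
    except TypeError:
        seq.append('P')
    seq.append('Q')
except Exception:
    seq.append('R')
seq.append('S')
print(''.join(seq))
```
NPQS

Inner exception caught by inner handler, outer continues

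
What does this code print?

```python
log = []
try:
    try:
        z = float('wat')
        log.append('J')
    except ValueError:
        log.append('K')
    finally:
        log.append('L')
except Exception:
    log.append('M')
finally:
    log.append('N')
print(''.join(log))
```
KLN

Both finally blocks run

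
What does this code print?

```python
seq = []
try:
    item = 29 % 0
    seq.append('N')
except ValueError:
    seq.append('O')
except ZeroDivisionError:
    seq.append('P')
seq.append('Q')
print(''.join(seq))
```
PQ

ZeroDivisionError is caught by its specific handler, not ValueError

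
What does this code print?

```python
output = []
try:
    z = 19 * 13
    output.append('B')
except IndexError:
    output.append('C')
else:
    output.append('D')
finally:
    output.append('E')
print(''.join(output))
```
BDE

else runs before finally when no exception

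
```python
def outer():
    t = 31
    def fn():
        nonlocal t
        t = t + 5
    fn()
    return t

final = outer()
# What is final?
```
36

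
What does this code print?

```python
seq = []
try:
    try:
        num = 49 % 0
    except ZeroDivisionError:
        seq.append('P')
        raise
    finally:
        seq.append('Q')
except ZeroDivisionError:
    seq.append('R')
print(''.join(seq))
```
PQR

finally runs before re-raised exception propagates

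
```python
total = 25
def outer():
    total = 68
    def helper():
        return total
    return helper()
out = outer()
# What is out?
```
68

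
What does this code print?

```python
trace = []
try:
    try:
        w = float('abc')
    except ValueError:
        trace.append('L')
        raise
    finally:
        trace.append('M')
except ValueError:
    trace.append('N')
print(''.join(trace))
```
LMN

finally runs before re-raised exception propagates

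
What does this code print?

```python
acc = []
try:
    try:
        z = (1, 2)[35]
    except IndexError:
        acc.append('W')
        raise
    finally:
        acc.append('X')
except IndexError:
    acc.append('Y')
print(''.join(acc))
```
WXY

finally runs before re-raised exception propagates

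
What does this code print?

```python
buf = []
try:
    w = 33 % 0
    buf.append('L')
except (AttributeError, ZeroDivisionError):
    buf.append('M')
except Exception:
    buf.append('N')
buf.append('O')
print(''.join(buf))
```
MO

ZeroDivisionError matches tuple containing it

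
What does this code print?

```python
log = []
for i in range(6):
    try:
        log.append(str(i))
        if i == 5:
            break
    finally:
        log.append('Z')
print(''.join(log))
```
0Z1Z2Z3Z4Z5Z

finally runs even when breaking out of loop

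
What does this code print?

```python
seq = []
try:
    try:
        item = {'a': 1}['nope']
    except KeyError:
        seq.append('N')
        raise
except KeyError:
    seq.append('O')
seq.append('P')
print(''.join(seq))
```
NOP

raise without argument re-raises current exception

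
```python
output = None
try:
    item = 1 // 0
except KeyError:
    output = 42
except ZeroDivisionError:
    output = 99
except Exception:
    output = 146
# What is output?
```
99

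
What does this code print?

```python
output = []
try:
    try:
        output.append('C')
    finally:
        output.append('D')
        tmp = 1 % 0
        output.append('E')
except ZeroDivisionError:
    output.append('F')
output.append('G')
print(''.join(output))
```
CDFG

Exception in inner finally caught by outer except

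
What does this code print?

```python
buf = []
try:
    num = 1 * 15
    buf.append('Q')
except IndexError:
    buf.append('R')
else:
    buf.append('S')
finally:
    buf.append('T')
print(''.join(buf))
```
QST

else runs before finally when no exception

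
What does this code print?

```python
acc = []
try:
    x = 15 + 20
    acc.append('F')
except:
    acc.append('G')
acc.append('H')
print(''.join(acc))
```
FH

No exception, try block completes normally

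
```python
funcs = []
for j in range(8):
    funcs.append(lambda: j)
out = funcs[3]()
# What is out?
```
7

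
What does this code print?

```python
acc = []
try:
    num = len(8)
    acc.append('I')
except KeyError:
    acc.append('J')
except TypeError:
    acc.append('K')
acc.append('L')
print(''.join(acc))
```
KL

TypeError is caught by its specific handler, not KeyError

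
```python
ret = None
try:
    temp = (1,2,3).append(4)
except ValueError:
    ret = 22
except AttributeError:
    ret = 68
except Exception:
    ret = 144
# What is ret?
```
68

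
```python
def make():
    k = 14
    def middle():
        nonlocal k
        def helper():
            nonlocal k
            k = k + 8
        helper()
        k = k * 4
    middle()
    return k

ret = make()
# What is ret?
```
88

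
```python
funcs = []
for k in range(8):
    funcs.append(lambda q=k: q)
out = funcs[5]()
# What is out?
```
5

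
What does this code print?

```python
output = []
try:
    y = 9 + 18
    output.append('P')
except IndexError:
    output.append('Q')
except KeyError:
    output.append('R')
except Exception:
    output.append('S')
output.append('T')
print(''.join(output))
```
PT

No exception, try block completes normally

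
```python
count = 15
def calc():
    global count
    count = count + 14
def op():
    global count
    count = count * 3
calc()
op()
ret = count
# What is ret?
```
87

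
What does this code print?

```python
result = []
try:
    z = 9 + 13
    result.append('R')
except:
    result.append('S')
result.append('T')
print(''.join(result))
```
RT

No exception, try block completes normally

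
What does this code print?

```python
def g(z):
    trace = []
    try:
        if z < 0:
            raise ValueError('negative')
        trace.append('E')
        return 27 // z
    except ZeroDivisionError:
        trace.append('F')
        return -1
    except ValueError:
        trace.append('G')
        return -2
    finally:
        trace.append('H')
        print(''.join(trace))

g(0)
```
EFH

z=0 causes ZeroDivisionError, caught, finally prints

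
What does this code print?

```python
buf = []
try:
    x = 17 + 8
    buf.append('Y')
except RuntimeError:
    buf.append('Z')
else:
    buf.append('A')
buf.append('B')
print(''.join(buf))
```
YAB

else block runs when no exception occurs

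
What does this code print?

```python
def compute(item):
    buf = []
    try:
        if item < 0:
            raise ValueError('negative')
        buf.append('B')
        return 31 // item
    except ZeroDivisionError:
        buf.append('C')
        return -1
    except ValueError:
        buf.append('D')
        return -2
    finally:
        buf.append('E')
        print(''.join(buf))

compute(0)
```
BCE

item=0 causes ZeroDivisionError, caught, finally prints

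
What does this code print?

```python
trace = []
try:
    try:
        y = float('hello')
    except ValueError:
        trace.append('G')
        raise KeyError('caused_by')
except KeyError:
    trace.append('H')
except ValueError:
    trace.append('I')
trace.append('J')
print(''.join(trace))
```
GHJ

KeyError raised and caught, original ValueError not re-raised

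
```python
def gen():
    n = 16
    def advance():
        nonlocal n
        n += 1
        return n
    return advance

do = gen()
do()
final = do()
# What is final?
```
18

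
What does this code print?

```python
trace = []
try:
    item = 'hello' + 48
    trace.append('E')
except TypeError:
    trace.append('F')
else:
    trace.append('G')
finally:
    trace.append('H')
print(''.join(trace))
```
FH

Exception: except runs, else skipped, finally runs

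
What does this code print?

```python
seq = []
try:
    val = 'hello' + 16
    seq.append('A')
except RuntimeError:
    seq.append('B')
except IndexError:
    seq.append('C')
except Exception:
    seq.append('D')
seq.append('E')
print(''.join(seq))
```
DE

TypeError not specifically caught, falls to Exception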